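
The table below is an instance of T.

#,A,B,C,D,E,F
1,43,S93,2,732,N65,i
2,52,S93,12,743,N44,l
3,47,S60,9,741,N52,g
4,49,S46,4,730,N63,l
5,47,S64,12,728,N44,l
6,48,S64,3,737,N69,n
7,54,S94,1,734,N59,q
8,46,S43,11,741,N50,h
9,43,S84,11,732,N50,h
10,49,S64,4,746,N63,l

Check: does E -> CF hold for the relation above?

E=N65: row 1 → {C,F} = (2, i) ✓
E=N44: rows 2, 5 → {C,F} = (12, l), (12, l) ✓
E=N52: row 3 → {C,F} = (9, g) ✓
E=N63: rows 4, 10 → {C,F} = (4, l), (4, l) ✓
E=N69: row 6 → {C,F} = (3, n) ✓
E=N59: row 7 → {C,F} = (1, q) ✓
E=N50: rows 8, 9 → {C,F} = (11, h), (11, h) ✓
Every E value is associated with a single CF value, so E -> CF holds.

Yes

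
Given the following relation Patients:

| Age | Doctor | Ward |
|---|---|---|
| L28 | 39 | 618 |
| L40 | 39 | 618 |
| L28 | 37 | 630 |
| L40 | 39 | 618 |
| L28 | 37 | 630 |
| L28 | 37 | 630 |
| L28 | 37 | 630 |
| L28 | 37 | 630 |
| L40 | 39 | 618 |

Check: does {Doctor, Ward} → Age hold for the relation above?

(Doctor=39, Ward=618): 4 rows → Age takes values {L28, L40} — violation
(Doctor=37, Ward=630): 5 rows → Age = L28, L28, L28, L28, L28 ✓
Two rows agree on {Doctor, Ward} but differ on Age, so {Doctor, Ward} → Age does not hold.

No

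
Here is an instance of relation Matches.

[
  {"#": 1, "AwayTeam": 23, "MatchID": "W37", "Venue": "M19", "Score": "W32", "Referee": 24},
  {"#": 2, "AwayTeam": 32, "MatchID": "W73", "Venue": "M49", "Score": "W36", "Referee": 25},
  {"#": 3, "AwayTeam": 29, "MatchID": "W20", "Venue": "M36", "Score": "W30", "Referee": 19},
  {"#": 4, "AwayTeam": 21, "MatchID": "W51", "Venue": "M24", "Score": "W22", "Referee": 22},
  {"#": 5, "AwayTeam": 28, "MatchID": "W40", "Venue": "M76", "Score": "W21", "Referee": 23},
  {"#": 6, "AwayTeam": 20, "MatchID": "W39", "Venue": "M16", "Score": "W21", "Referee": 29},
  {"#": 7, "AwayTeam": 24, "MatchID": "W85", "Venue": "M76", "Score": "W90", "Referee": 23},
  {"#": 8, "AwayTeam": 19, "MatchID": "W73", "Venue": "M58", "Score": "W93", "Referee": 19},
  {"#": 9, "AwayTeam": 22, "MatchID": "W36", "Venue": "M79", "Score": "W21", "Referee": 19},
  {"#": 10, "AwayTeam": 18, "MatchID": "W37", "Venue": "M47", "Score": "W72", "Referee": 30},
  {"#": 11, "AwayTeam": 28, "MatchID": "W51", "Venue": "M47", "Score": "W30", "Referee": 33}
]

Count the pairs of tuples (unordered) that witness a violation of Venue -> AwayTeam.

Venue=M76: violating pairs (5,7) — 1 pair.
Venue=M47: violating pairs (10,11) — 1 pair.

2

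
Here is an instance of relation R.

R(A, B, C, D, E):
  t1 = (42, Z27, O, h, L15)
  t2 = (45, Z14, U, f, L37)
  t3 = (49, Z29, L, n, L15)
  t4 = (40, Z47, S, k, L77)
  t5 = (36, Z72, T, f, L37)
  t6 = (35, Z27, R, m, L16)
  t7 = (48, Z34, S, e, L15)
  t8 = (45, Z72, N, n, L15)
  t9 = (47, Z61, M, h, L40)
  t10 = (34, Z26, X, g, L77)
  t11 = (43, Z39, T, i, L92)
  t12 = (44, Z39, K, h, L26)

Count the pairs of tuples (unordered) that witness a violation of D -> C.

D=h: violating pairs (1,9), (1,12), (9,12) — 3 pairs.
D=f: violating pairs (2,5) — 1 pair.
D=n: violating pairs (3,8) — 1 pair.

5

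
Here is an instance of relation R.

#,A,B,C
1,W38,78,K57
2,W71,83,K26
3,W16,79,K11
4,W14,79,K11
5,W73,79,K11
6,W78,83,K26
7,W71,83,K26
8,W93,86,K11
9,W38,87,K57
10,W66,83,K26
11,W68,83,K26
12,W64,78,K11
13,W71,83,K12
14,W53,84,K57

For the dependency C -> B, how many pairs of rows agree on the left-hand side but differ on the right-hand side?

10

C=K57: violating pairs (1,9), (1,14), (9,14) — 3 pairs.
C=K26: all 5 rows agree on B — 0 pairs.
C=K11: violating pairs (3,8), (3,12), (4,8), (4,12), (5,8), (5,12), (8,12) — 7 pairs.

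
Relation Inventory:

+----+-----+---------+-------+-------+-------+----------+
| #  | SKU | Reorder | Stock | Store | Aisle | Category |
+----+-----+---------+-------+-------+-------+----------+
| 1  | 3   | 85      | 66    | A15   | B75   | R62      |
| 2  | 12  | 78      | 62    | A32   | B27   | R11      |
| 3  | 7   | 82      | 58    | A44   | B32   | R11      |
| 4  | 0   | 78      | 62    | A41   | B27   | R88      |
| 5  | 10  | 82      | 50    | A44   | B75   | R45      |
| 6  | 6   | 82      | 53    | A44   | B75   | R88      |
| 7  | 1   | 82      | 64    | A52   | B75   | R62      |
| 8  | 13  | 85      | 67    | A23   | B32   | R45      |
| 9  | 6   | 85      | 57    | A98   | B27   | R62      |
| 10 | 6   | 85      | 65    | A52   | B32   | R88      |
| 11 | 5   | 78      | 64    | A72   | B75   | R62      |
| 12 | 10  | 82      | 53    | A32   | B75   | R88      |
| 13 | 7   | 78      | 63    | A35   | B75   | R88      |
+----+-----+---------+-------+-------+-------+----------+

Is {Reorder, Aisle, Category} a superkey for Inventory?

No

Rows 6 and 12 have the same {Reorder, Aisle, Category} value (Reorder=82, Aisle=B75, Category=R88) but are distinct tuples, so {Reorder, Aisle, Category} does not determine every attribute — not a superkey.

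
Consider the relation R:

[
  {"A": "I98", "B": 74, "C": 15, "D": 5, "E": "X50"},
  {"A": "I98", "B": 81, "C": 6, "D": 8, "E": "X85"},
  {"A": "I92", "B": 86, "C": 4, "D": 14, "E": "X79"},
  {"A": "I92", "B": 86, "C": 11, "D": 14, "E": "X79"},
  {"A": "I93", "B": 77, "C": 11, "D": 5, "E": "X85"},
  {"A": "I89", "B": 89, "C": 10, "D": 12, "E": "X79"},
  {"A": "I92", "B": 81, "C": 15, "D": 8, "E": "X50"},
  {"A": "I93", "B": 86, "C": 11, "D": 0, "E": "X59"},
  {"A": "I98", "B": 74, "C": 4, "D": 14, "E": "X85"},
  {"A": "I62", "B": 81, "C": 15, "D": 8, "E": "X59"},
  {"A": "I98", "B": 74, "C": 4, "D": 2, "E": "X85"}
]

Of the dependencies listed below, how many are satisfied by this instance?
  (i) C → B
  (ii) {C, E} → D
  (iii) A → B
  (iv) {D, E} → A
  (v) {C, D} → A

(i) C → B: C=15: 3 rows → B takes values {74, 81} — violation; C=4: 3 rows → B takes values {86, 74} — violation; C=11: 3 rows → B takes values {86, 77} — violation — fails.
(ii) {C, E} → D: (C=15, E=X50): 2 rows → D takes values {5, 8} — violation; (C=4, E=X85): 2 rows → D takes values {14, 2} — violation — fails.
(iii) A → B: A=I98: 4 rows → B takes values {74, 81} — violation; A=I92: 3 rows → B takes values {86, 81} — violation; A=I93: 2 rows → B takes values {77, 86} — violation — fails.
(iv) {D, E} → A: every LHS value maps to a single RHS value — holds.
(v) {C, D} → A: (C=4, D=14): 2 rows → A takes values {I92, I98} — violation; (C=15, D=8): 2 rows → A takes values {I92, I62} — violation — fails.
1 of the 5 dependencies holds.

1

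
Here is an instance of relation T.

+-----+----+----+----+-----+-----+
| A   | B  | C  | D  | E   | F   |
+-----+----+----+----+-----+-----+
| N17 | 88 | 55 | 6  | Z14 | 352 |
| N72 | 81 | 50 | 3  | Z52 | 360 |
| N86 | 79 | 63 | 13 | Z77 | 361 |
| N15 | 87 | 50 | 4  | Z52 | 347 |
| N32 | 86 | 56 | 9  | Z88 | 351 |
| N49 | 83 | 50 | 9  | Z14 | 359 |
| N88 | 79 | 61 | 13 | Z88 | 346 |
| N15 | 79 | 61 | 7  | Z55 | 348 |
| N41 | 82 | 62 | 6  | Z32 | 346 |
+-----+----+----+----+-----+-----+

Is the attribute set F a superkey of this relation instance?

Two distinct rows share F=346, so F does not determine every attribute — not a superkey.

No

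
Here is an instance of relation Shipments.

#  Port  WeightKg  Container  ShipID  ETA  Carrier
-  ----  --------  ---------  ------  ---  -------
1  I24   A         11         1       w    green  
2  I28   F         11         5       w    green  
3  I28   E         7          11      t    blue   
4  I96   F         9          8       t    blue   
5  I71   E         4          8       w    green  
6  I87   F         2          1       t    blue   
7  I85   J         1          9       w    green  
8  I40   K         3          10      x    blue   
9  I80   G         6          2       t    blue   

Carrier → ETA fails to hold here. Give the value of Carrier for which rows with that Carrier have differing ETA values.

blue

Carrier=green: rows 1, 2, 5, 7 → ETA = w, w, w, w ✓
Carrier=blue: rows 3, 4, 6, 8, 9 → ETA takes values {t, x} — violation
The only Carrier value with inconsistent ETA is Carrier=blue.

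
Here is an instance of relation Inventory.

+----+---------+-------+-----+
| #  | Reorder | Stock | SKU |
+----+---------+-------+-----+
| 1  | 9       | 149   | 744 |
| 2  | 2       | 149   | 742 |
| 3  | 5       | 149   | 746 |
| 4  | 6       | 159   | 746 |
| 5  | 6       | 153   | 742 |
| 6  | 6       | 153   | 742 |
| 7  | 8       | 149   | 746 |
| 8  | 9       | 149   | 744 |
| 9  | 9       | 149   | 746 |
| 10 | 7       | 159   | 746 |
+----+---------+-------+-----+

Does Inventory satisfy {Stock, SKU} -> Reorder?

(Stock=149, SKU=744): rows 1, 8 → Reorder = 9, 9 ✓
(Stock=149, SKU=742): row 2 → Reorder = 2 ✓
(Stock=149, SKU=746): rows 3, 7, 9 → Reorder takes values {5, 8, 9} — violation
(Stock=159, SKU=746): rows 4, 10 → Reorder takes values {6, 7} — violation
(Stock=153, SKU=742): rows 5, 6 → Reorder = 6, 6 ✓
Two rows agree on {Stock, SKU} but differ on Reorder, so {Stock, SKU} -> Reorder does not hold.

No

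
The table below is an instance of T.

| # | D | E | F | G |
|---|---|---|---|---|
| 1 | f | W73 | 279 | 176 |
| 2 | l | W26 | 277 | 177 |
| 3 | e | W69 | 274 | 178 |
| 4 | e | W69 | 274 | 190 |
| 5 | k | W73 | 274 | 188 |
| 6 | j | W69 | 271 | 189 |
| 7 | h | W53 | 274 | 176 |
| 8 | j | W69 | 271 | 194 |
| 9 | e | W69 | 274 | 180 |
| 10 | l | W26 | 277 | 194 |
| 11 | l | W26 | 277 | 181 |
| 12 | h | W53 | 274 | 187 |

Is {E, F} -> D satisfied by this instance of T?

(E=W73, F=279): row 1 → D = f ✓
(E=W26, F=277): rows 2, 10, 11 → D = l, l, l ✓
(E=W69, F=274): rows 3, 4, 9 → D = e, e, e ✓
(E=W73, F=274): row 5 → D = k ✓
(E=W69, F=271): rows 6, 8 → D = j, j ✓
(E=W53, F=274): rows 7, 12 → D = h, h ✓
Every {E, F} value is associated with a single D value, so {E, F} -> D holds.

Yes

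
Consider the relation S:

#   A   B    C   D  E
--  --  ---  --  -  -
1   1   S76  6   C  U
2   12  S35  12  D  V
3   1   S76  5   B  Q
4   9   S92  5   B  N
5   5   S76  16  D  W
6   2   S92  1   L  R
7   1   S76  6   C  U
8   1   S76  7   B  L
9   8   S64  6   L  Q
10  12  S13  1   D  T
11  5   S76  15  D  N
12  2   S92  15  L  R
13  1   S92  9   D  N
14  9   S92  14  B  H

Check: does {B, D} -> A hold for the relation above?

(B=S76, D=C): rows 1, 7 → A = 1, 1 ✓
(B=S35, D=D): row 2 → A = 12 ✓
(B=S76, D=B): rows 3, 8 → A = 1, 1 ✓
(B=S92, D=B): rows 4, 14 → A = 9, 9 ✓
(B=S76, D=D): rows 5, 11 → A = 5, 5 ✓
(B=S92, D=L): rows 6, 12 → A = 2, 2 ✓
(B=S64, D=L): row 9 → A = 8 ✓
(B=S13, D=D): row 10 → A = 12 ✓
(B=S92, D=D): row 13 → A = 1 ✓
Every {B, D} value is associated with a single A value, so {B, D} -> A holds.

Yes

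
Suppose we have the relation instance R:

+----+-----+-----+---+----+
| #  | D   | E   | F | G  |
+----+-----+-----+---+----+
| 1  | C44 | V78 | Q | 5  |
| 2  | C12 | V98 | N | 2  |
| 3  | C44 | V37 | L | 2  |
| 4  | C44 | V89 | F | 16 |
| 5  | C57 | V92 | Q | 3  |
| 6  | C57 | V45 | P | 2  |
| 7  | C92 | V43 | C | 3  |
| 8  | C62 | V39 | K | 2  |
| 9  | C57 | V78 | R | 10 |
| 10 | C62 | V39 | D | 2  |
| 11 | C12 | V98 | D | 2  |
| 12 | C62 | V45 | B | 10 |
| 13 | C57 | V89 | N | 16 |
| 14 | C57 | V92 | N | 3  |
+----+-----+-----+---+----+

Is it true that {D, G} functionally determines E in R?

Yes

(D=C44, G=5): row 1 → E = V78 ✓
(D=C12, G=2): rows 2, 11 → E = V98, V98 ✓
(D=C44, G=2): row 3 → E = V37 ✓
(D=C44, G=16): row 4 → E = V89 ✓
(D=C57, G=3): rows 5, 14 → E = V92, V92 ✓
(D=C57, G=2): row 6 → E = V45 ✓
(D=C92, G=3): row 7 → E = V43 ✓
(D=C62, G=2): rows 8, 10 → E = V39, V39 ✓
(D=C57, G=10): row 9 → E = V78 ✓
(D=C62, G=10): row 12 → E = V45 ✓
(D=C57, G=16): row 13 → E = V89 ✓
Every {D, G} value is associated with a single E value, so {D, G} -> E holds.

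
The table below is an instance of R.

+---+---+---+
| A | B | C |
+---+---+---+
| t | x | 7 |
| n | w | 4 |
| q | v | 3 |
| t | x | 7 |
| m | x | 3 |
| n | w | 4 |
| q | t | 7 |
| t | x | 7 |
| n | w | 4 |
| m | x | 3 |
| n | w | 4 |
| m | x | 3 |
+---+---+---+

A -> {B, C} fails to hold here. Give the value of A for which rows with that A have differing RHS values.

q

A=t: 3 rows → {B,C} = (x, 7), (x, 7), (x, 7) ✓
A=n: 4 rows → {B,C} = (w, 4), (w, 4), (w, 4), (w, 4) ✓
A=q: 2 rows → {B,C} takes values {(v, 3), (t, 7)} — violation
A=m: 3 rows → {B,C} = (x, 3), (x, 3), (x, 3) ✓
The only A value with inconsistent RHS is A=q.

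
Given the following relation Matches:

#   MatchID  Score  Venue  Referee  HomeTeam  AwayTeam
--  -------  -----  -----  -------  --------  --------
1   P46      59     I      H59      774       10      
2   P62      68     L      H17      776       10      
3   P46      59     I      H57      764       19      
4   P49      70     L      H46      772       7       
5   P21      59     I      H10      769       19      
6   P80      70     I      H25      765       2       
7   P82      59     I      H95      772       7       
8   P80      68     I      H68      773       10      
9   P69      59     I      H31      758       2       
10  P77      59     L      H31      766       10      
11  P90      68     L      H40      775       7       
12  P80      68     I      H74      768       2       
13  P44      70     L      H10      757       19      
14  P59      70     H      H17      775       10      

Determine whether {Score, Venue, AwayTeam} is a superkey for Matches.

No

Rows 3 and 5 have the same {Score, Venue, AwayTeam} value (Score=59, Venue=I, AwayTeam=19) but are distinct tuples, so {Score, Venue, AwayTeam} does not determine every attribute — not a superkey.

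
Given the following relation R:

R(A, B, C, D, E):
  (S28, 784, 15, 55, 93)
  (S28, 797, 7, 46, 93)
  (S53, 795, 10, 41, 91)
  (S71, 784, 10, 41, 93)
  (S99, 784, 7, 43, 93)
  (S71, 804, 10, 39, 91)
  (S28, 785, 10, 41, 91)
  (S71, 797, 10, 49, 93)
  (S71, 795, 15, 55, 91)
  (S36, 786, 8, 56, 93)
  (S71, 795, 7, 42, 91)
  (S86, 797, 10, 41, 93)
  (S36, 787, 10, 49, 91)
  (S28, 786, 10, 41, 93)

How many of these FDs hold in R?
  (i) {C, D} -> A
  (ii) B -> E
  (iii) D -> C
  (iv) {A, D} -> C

(i) {C, D} -> A: (C=15, D=55): 2 rows → A takes values {S28, S71} — violation; (C=10, D=41): 5 rows → A takes values {S53, S71, S28, S86} — violation; (C=10, D=49): 2 rows → A takes values {S71, S36} — violation — fails.
(ii) B -> E: every LHS value maps to a single RHS value — holds.
(iii) D -> C: every LHS value maps to a single RHS value — holds.
(iv) {A, D} -> C: every LHS value maps to a single RHS value — holds.
3 of the 4 dependencies hold.

3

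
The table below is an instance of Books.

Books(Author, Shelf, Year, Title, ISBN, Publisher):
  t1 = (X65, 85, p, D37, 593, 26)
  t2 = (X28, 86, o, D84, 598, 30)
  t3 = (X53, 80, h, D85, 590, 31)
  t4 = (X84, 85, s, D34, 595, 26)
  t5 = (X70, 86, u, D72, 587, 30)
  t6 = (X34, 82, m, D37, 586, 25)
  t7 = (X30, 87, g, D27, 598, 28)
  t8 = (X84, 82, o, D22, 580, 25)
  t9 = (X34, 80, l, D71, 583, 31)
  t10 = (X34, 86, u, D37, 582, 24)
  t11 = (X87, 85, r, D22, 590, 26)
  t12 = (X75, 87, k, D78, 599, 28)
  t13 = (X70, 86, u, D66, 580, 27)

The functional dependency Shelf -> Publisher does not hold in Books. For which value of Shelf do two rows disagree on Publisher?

Shelf=85: rows 1, 4, 11 → Publisher = 26, 26, 26 ✓
Shelf=86: rows 2, 5, 10, 13 → Publisher takes values {30, 24, 27} — violation
Shelf=80: rows 3, 9 → Publisher = 31, 31 ✓
Shelf=82: rows 6, 8 → Publisher = 25, 25 ✓
Shelf=87: rows 7, 12 → Publisher = 28, 28 ✓
The only Shelf value with inconsistent Publisher is Shelf=86.

86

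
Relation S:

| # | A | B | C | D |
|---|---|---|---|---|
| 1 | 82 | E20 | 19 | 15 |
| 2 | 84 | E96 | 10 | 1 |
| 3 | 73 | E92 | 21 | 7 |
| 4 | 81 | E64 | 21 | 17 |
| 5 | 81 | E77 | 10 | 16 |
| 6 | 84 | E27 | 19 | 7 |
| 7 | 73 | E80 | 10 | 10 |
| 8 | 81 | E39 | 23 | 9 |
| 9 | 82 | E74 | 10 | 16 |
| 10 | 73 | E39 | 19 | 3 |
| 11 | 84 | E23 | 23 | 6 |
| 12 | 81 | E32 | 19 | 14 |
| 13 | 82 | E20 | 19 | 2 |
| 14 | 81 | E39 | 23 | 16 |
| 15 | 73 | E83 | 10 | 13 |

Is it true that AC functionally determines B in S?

No

(A=82, C=19): rows 1, 13 → B = E20, E20 ✓
(A=84, C=10): row 2 → B = E96 ✓
(A=73, C=21): row 3 → B = E92 ✓
(A=81, C=21): row 4 → B = E64 ✓
(A=81, C=10): row 5 → B = E77 ✓
(A=84, C=19): row 6 → B = E27 ✓
(A=73, C=10): rows 7, 15 → B takes values {E80, E83} — violation
(A=81, C=23): rows 8, 14 → B = E39, E39 ✓
(A=82, C=10): row 9 → B = E74 ✓
(A=73, C=19): row 10 → B = E39 ✓
(A=84, C=23): row 11 → B = E23 ✓
(A=81, C=19): row 12 → B = E32 ✓
Two rows agree on AC but differ on B, so AC -> B does not hold.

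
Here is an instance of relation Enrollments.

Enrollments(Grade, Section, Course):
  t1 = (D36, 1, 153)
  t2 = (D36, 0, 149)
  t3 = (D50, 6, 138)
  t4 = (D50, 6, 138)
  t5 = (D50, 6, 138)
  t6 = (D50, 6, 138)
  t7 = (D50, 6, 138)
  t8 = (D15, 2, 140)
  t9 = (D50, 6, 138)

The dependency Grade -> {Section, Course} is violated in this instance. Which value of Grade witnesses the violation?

Grade=D36: rows 1, 2 → {Section,Course} takes values {(1, 153), (0, 149)} — violation
Grade=D50: rows 3, 4, 5, 6, 7, 9 → {Section,Course} = (6, 138), (6, 138), (6, 138), (6, 138), (6, 138), (6, 138) ✓
Grade=D15: row 8 → {Section,Course} = (2, 140) ✓
The only Grade value with inconsistent RHS is Grade=D36.

D36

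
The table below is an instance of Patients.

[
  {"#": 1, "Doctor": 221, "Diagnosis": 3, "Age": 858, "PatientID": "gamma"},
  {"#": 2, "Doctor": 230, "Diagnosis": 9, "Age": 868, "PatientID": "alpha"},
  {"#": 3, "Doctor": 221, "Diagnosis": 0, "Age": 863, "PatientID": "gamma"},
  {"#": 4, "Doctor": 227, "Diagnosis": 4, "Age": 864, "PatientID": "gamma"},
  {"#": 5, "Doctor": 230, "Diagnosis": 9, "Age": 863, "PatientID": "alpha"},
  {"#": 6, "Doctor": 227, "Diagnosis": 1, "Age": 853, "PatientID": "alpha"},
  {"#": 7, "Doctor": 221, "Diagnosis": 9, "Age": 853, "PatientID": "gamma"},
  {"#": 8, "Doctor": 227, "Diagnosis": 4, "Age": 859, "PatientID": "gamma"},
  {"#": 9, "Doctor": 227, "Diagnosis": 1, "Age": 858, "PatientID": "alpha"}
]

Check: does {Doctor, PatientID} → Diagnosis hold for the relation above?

(Doctor=221, PatientID=gamma): rows 1, 3, 7 → Diagnosis takes values {3, 0, 9} — violation
(Doctor=230, PatientID=alpha): rows 2, 5 → Diagnosis = 9, 9 ✓
(Doctor=227, PatientID=gamma): rows 4, 8 → Diagnosis = 4, 4 ✓
(Doctor=227, PatientID=alpha): rows 6, 9 → Diagnosis = 1, 1 ✓
Two rows agree on {Doctor, PatientID} but differ on Diagnosis, so {Doctor, PatientID} → Diagnosis does not hold.

No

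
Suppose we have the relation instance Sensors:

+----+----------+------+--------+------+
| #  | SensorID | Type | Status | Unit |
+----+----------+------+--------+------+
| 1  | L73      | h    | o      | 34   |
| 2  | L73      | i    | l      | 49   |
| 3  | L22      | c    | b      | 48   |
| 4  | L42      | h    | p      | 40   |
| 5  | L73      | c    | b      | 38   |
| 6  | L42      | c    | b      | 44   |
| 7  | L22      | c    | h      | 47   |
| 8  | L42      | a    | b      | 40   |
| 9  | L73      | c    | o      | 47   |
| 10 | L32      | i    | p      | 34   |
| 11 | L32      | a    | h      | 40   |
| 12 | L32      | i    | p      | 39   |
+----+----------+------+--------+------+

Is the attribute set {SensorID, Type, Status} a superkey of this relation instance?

Rows 10 and 12 have the same {SensorID, Type, Status} value (SensorID=L32, Type=i, Status=p) but are distinct tuples, so {SensorID, Type, Status} does not determine every attribute — not a superkey.

No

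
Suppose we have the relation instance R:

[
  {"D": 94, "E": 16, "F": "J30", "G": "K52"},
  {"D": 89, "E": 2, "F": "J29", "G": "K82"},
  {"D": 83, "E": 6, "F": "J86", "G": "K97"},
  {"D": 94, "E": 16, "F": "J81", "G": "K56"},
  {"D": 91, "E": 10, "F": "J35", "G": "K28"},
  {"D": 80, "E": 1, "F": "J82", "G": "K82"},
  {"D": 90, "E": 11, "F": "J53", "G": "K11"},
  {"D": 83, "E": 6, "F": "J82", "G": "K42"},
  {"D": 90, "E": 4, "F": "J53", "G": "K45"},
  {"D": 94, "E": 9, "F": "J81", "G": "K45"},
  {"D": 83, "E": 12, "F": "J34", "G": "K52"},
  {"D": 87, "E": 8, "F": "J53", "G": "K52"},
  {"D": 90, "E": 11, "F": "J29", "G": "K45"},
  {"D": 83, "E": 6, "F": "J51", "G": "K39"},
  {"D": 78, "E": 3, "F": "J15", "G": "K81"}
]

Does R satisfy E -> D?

Yes

E=16: 2 rows → D = 94, 94 ✓
E=2: 1 row → D = 89 ✓
E=6: 3 rows → D = 83, 83, 83 ✓
E=10: 1 row → D = 91 ✓
E=1: 1 row → D = 80 ✓
E=11: 2 rows → D = 90, 90 ✓
E=4: 1 row → D = 90 ✓
E=9: 1 row → D = 94 ✓
E=12: 1 row → D = 83 ✓
E=8: 1 row → D = 87 ✓
E=3: 1 row → D = 78 ✓
Every E value is associated with a single D value, so E -> D holds.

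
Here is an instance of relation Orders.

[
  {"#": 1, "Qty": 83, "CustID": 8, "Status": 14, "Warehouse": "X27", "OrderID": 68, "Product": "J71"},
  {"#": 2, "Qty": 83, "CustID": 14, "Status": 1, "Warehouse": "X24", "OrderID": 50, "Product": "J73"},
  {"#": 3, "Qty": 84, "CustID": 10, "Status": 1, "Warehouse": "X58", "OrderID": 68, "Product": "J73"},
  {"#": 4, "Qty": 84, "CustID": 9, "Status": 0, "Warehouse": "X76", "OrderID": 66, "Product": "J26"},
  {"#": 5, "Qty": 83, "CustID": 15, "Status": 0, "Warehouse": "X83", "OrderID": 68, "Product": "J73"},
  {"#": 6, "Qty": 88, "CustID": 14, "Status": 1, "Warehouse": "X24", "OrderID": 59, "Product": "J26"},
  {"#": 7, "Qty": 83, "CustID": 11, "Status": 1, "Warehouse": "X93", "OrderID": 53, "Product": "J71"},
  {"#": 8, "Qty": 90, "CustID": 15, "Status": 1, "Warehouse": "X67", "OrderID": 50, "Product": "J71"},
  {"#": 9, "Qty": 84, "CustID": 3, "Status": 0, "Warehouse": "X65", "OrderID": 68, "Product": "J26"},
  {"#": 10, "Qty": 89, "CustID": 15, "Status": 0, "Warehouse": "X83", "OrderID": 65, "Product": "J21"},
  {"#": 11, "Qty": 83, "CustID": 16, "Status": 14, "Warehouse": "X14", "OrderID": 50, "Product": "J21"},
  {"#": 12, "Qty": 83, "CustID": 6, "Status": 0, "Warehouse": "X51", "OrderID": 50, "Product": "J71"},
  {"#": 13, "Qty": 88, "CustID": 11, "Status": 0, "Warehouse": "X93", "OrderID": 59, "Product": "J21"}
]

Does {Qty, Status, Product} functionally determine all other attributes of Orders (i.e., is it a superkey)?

Rows 4 and 9 have the same {Qty, Status, Product} value (Qty=84, Status=0, Product=J26) but are distinct tuples, so {Qty, Status, Product} does not determine every attribute — not a superkey.

No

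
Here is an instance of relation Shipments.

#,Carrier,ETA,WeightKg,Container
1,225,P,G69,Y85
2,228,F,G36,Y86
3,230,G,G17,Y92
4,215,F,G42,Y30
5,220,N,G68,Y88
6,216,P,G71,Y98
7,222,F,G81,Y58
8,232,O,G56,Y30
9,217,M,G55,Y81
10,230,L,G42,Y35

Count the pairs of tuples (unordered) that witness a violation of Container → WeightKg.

Container=Y30: violating pairs (4,8) — 1 pair.

1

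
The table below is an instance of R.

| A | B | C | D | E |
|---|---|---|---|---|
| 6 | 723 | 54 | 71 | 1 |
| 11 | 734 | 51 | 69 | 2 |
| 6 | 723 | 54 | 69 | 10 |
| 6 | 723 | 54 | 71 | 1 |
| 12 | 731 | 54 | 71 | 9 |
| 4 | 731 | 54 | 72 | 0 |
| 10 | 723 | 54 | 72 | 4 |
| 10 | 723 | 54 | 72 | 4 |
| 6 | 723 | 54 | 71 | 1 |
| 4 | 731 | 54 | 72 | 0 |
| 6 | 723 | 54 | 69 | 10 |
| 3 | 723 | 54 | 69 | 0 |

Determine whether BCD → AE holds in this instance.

No

(B=723, C=54, D=71): 3 rows → {A,E} = (6, 1), (6, 1), (6, 1) ✓
(B=734, C=51, D=69): 1 row → {A,E} = (11, 2) ✓
(B=723, C=54, D=69): 3 rows → {A,E} takes values {(6, 10), (3, 0)} — violation
(B=731, C=54, D=71): 1 row → {A,E} = (12, 9) ✓
(B=731, C=54, D=72): 2 rows → {A,E} = (4, 0), (4, 0) ✓
(B=723, C=54, D=72): 2 rows → {A,E} = (10, 4), (10, 4) ✓
Two rows agree on BCD but differ on AE, so BCD → AE does not hold.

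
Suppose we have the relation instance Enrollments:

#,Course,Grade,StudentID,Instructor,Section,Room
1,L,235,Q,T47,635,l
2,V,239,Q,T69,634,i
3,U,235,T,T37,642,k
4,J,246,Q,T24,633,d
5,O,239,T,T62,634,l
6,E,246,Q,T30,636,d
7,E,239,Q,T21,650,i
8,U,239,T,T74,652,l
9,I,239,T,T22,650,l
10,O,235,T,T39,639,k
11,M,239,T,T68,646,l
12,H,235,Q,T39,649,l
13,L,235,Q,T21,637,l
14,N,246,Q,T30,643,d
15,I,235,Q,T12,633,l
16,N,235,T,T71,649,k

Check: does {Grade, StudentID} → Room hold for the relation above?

Yes

(Grade=235, StudentID=Q): rows 1, 12, 13, 15 → Room = l, l, l, l ✓
(Grade=239, StudentID=Q): rows 2, 7 → Room = i, i ✓
(Grade=235, StudentID=T): rows 3, 10, 16 → Room = k, k, k ✓
(Grade=246, StudentID=Q): rows 4, 6, 14 → Room = d, d, d ✓
(Grade=239, StudentID=T): rows 5, 8, 9, 11 → Room = l, l, l, l ✓
Every {Grade, StudentID} value is associated with a single Room value, so {Grade, StudentID} → Room holds.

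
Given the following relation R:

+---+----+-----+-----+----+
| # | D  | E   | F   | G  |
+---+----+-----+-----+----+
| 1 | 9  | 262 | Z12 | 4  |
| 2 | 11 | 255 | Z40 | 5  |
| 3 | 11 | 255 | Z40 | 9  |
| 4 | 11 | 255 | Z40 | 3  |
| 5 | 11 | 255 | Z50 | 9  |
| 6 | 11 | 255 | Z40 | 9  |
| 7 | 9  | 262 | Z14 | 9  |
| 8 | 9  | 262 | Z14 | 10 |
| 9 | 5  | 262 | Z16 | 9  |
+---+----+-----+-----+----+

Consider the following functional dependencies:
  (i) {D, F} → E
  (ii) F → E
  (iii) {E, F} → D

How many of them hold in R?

3

(i) {D, F} → E: every LHS value maps to a single RHS value — holds.
(ii) F → E: every LHS value maps to a single RHS value — holds.
(iii) {E, F} → D: every LHS value maps to a single RHS value — holds.
3 of the 3 dependencies hold.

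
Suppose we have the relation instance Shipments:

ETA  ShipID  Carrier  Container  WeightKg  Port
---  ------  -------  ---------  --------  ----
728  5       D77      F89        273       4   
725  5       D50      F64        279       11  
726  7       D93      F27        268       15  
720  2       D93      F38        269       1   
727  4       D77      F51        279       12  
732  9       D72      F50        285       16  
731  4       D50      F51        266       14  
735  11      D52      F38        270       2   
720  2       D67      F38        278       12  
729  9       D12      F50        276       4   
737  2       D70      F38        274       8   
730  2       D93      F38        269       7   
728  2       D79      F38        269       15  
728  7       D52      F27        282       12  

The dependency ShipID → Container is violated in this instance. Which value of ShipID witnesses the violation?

5

ShipID=5: 2 rows → Container takes values {F89, F64} — violation
ShipID=7: 2 rows → Container = F27, F27 ✓
ShipID=2: 5 rows → Container = F38, F38, F38, F38, F38 ✓
ShipID=4: 2 rows → Container = F51, F51 ✓
ShipID=9: 2 rows → Container = F50, F50 ✓
ShipID=11: 1 row → Container = F38 ✓
The only ShipID value with inconsistent Container is ShipID=5.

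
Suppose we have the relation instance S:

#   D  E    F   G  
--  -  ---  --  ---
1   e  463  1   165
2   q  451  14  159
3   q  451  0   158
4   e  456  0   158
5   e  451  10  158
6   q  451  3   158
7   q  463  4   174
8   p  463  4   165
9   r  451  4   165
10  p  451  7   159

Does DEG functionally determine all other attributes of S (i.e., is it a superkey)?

No

Rows 3 and 6 have the same DEG value (D=q, E=451, G=158) but are distinct tuples, so DEG does not determine every attribute — not a superkey.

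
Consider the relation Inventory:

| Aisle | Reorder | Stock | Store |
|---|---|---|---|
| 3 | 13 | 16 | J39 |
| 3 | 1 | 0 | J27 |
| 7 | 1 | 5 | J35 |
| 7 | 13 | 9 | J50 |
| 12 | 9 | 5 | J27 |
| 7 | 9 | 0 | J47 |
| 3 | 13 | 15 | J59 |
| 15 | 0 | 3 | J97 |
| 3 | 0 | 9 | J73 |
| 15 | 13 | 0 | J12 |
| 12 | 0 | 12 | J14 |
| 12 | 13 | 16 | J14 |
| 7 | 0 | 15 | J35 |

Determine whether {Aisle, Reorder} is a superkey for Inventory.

Two distinct rows share (Aisle=3, Reorder=13), so {Aisle, Reorder} does not determine every attribute — not a superkey.

No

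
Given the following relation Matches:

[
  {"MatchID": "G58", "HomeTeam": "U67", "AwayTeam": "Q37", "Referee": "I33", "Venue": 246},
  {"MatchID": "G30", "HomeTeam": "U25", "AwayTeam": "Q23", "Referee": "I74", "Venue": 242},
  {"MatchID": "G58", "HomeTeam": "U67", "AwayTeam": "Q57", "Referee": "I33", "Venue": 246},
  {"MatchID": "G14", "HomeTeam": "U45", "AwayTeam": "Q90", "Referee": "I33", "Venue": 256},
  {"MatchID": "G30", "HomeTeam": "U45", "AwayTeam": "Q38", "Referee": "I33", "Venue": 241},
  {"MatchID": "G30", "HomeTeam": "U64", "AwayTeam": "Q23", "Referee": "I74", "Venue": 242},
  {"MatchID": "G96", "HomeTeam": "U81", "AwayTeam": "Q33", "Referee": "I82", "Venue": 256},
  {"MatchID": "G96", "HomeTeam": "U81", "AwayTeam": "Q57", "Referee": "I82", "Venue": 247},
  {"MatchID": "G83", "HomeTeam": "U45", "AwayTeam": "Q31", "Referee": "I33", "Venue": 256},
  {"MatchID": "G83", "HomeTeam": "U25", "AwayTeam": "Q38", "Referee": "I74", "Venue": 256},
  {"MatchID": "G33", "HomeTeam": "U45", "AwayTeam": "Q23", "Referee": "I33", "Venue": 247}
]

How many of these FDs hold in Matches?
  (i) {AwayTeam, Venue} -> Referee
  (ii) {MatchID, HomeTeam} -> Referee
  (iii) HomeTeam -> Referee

3

(i) {AwayTeam, Venue} -> Referee: every LHS value maps to a single RHS value — holds.
(ii) {MatchID, HomeTeam} -> Referee: every LHS value maps to a single RHS value — holds.
(iii) HomeTeam -> Referee: every LHS value maps to a single RHS value — holds.
3 of the 3 dependencies hold.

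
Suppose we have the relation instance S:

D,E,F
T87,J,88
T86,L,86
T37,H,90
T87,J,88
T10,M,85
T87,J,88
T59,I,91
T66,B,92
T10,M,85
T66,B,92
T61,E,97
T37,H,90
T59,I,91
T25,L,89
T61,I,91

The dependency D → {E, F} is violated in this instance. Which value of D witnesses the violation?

D=T87: 3 rows → {E,F} = (J, 88), (J, 88), (J, 88) ✓
D=T86: 1 row → {E,F} = (L, 86) ✓
D=T37: 2 rows → {E,F} = (H, 90), (H, 90) ✓
D=T10: 2 rows → {E,F} = (M, 85), (M, 85) ✓
D=T59: 2 rows → {E,F} = (I, 91), (I, 91) ✓
D=T66: 2 rows → {E,F} = (B, 92), (B, 92) ✓
D=T61: 2 rows → {E,F} takes values {(E, 97), (I, 91)} — violation
D=T25: 1 row → {E,F} = (L, 89) ✓
The only D value with inconsistent RHS is D=T61.

T61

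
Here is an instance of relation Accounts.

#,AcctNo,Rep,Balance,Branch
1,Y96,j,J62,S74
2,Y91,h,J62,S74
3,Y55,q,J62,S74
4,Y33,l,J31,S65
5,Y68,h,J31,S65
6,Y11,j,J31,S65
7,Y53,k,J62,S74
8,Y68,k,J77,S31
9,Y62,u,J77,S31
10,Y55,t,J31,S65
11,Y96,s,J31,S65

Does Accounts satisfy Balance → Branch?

Yes

Balance=J62: rows 1, 2, 3, 7 → Branch = S74, S74, S74, S74 ✓
Balance=J31: rows 4, 5, 6, 10, 11 → Branch = S65, S65, S65, S65, S65 ✓
Balance=J77: rows 8, 9 → Branch = S31, S31 ✓
Every Balance value is associated with a single Branch value, so Balance → Branch holds.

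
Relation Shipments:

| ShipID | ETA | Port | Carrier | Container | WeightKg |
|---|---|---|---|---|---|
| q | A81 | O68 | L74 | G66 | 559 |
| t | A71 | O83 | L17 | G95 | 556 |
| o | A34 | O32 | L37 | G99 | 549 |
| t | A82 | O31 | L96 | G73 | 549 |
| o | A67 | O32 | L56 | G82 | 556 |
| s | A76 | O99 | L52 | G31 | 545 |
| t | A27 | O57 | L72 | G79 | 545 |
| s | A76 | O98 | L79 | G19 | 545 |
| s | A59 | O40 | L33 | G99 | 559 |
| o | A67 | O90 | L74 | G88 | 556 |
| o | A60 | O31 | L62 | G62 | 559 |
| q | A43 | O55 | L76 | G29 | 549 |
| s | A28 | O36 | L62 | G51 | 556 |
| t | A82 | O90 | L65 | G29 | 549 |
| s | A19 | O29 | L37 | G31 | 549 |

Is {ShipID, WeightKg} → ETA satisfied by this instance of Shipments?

Yes

(ShipID=q, WeightKg=559): 1 row → ETA = A81 ✓
(ShipID=t, WeightKg=556): 1 row → ETA = A71 ✓
(ShipID=o, WeightKg=549): 1 row → ETA = A34 ✓
(ShipID=t, WeightKg=549): 2 rows → ETA = A82, A82 ✓
(ShipID=o, WeightKg=556): 2 rows → ETA = A67, A67 ✓
(ShipID=s, WeightKg=545): 2 rows → ETA = A76, A76 ✓
(ShipID=t, WeightKg=545): 1 row → ETA = A27 ✓
(ShipID=s, WeightKg=559): 1 row → ETA = A59 ✓
(ShipID=o, WeightKg=559): 1 row → ETA = A60 ✓
(ShipID=q, WeightKg=549): 1 row → ETA = A43 ✓
(ShipID=s, WeightKg=556): 1 row → ETA = A28 ✓
(ShipID=s, WeightKg=549): 1 row → ETA = A19 ✓
Every {ShipID, WeightKg} value is associated with a single ETA value, so {ShipID, WeightKg} → ETA holds.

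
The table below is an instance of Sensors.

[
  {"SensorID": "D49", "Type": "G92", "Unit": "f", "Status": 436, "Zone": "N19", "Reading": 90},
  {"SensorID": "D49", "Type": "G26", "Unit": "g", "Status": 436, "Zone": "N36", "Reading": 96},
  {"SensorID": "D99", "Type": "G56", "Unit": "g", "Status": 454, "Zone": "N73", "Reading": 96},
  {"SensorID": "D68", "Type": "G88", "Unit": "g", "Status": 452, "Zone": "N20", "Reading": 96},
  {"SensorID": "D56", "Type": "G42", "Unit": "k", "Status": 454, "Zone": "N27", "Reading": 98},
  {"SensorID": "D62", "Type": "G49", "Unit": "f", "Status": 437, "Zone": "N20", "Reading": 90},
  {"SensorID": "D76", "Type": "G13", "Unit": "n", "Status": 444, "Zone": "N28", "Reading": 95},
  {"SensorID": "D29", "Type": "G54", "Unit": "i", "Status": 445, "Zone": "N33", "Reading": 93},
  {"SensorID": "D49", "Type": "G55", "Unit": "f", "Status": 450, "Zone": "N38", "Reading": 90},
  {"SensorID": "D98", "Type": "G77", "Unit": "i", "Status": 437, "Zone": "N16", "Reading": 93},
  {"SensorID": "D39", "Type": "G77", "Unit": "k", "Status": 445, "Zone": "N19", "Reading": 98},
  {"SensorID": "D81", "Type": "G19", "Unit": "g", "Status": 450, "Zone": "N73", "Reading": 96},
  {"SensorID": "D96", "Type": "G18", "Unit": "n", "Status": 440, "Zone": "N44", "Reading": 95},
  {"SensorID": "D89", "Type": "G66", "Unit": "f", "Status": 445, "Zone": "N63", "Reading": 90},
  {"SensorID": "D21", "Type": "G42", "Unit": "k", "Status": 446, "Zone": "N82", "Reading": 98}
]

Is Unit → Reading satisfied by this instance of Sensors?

Unit=f: 4 rows → Reading = 90, 90, 90, 90 ✓
Unit=g: 4 rows → Reading = 96, 96, 96, 96 ✓
Unit=k: 3 rows → Reading = 98, 98, 98 ✓
Unit=n: 2 rows → Reading = 95, 95 ✓
Unit=i: 2 rows → Reading = 93, 93 ✓
Every Unit value is associated with a single Reading value, so Unit → Reading holds.

Yes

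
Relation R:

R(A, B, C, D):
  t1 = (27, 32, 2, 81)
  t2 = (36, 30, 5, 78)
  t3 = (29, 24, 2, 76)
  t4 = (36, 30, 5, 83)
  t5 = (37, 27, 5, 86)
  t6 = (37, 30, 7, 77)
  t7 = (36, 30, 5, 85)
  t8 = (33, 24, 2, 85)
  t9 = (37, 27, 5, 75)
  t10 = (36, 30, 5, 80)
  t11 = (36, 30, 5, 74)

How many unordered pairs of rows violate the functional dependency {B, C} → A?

1

(B=30, C=5): all 5 rows agree on A — 0 pairs.
(B=24, C=2): violating pairs (3,8) — 1 pair.
(B=27, C=5): all 2 rows agree on A — 0 pairs.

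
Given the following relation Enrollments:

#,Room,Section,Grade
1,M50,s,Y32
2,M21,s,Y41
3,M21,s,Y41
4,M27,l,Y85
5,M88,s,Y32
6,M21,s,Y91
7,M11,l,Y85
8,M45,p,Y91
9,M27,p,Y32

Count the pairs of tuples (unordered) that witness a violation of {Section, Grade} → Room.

(Section=s, Grade=Y32): violating pairs (1,5) — 1 pair.
(Section=s, Grade=Y41): all 2 rows agree on Room — 0 pairs.
(Section=l, Grade=Y85): violating pairs (4,7) — 1 pair.

2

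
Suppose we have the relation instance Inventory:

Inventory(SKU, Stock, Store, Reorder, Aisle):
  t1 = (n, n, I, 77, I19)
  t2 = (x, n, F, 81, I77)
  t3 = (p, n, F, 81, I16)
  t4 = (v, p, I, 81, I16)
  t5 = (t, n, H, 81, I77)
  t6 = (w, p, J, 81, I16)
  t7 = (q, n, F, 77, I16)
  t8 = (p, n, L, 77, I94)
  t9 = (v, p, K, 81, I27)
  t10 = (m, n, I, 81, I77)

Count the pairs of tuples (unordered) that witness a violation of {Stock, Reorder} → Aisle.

(Stock=n, Reorder=77): violating pairs (1,7), (1,8), (7,8) — 3 pairs.
(Stock=n, Reorder=81): violating pairs (2,3), (3,5), (3,10) — 3 pairs.
(Stock=p, Reorder=81): violating pairs (4,9), (6,9) — 2 pairs.

8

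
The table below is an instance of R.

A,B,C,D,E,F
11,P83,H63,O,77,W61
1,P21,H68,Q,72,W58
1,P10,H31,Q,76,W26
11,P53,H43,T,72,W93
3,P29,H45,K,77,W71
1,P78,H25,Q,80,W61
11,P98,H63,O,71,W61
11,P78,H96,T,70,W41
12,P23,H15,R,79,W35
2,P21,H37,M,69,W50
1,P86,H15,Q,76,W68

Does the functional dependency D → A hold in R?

D=O: 2 rows → A = 11, 11 ✓
D=Q: 4 rows → A = 1, 1, 1, 1 ✓
D=T: 2 rows → A = 11, 11 ✓
D=K: 1 row → A = 3 ✓
D=R: 1 row → A = 12 ✓
D=M: 1 row → A = 2 ✓
Every D value is associated with a single A value, so D → A holds.

Yes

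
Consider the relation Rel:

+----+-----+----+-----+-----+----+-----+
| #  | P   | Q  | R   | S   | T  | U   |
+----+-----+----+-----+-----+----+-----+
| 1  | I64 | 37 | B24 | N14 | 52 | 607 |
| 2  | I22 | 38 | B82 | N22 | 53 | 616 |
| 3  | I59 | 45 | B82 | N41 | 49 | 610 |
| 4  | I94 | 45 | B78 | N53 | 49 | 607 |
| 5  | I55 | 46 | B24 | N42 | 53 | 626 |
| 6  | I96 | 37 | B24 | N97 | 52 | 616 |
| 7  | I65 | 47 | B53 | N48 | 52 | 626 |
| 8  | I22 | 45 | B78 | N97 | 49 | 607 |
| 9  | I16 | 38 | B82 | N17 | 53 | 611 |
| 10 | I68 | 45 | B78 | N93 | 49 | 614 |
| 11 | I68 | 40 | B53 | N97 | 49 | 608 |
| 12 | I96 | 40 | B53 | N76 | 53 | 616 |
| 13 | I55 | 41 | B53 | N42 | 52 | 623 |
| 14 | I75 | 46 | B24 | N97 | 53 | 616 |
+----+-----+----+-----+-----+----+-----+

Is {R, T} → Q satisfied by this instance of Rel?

(R=B24, T=52): rows 1, 6 → Q = 37, 37 ✓
(R=B82, T=53): rows 2, 9 → Q = 38, 38 ✓
(R=B82, T=49): row 3 → Q = 45 ✓
(R=B78, T=49): rows 4, 8, 10 → Q = 45, 45, 45 ✓
(R=B24, T=53): rows 5, 14 → Q = 46, 46 ✓
(R=B53, T=52): rows 7, 13 → Q takes values {47, 41} — violation
(R=B53, T=49): row 11 → Q = 40 ✓
(R=B53, T=53): row 12 → Q = 40 ✓
Two rows agree on {R, T} but differ on Q, so {R, T} → Q does not hold.

No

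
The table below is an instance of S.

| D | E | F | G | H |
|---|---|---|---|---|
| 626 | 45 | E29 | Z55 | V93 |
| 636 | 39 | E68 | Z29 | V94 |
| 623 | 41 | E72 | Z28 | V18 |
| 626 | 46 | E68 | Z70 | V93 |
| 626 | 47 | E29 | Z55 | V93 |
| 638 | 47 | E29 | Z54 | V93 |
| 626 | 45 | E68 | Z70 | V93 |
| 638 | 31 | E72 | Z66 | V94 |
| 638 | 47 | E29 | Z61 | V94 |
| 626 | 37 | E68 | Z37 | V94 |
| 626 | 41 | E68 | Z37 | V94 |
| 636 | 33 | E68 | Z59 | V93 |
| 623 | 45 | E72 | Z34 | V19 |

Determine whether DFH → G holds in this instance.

Yes

(D=626, F=E29, H=V93): 2 rows → G = Z55, Z55 ✓
(D=636, F=E68, H=V94): 1 row → G = Z29 ✓
(D=623, F=E72, H=V18): 1 row → G = Z28 ✓
(D=626, F=E68, H=V93): 2 rows → G = Z70, Z70 ✓
(D=638, F=E29, H=V93): 1 row → G = Z54 ✓
(D=638, F=E72, H=V94): 1 row → G = Z66 ✓
(D=638, F=E29, H=V94): 1 row → G = Z61 ✓
(D=626, F=E68, H=V94): 2 rows → G = Z37, Z37 ✓
(D=636, F=E68, H=V93): 1 row → G = Z59 ✓
(D=623, F=E72, H=V19): 1 row → G = Z34 ✓
Every DFH value is associated with a single G value, so DFH → G holds.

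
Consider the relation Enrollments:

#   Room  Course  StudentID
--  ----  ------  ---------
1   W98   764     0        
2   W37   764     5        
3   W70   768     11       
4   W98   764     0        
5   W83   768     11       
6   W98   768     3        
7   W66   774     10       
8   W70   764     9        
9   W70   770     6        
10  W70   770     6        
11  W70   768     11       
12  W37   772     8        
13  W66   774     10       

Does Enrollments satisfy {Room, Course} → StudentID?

(Room=W98, Course=764): rows 1, 4 → StudentID = 0, 0 ✓
(Room=W37, Course=764): row 2 → StudentID = 5 ✓
(Room=W70, Course=768): rows 3, 11 → StudentID = 11, 11 ✓
(Room=W83, Course=768): row 5 → StudentID = 11 ✓
(Room=W98, Course=768): row 6 → StudentID = 3 ✓
(Room=W66, Course=774): rows 7, 13 → StudentID = 10, 10 ✓
(Room=W70, Course=764): row 8 → StudentID = 9 ✓
(Room=W70, Course=770): rows 9, 10 → StudentID = 6, 6 ✓
(Room=W37, Course=772): row 12 → StudentID = 8 ✓
Every {Room, Course} value is associated with a single StudentID value, so {Room, Course} → StudentID holds.

Yes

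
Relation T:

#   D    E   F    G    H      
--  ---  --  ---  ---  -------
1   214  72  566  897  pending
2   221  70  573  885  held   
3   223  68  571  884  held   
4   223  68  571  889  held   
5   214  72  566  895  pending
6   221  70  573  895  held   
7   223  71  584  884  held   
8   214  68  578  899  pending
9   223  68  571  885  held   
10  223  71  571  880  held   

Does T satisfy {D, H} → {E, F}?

No

(D=214, H=pending): rows 1, 5, 8 → {E,F} takes values {(72, 566), (68, 578)} — violation
(D=221, H=held): rows 2, 6 → {E,F} = (70, 573), (70, 573) ✓
(D=223, H=held): rows 3, 4, 7, 9, 10 → {E,F} takes values {(68, 571), (71, 584), (71, 571)} — violation
Two rows agree on {D, H} but differ on {E, F}, so {D, H} → {E, F} does not hold.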